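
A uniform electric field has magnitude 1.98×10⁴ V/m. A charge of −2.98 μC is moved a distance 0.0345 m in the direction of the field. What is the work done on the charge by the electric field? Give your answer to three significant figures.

The potential change for a displacement 0.0345 m in the direction of the field is ΔV = −Ed = -683 V.
W_field = −qΔV = -2.04×10⁻³ J.

-2.04×10⁻³ J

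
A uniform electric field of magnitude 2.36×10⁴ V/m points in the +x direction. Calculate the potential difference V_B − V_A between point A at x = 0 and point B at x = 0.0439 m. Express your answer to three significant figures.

-1040 V

In a uniform field, potential decreases in the direction of E: V_B − V_A = −E·Δx.
V_B − V_A = −(2.36×10⁴ V/m)(0.0439 m) = -1040 V.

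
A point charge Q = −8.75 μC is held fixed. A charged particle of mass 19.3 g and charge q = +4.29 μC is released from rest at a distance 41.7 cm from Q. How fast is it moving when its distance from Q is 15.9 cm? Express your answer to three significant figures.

Only the electrostatic force acts, so mechanical energy is conserved: ½mv² = U₁ − U₂ = kQq(1/r₁ − 1/r₂).
U₁ − U₂ = (8.99×10⁹ N·m²/C²)(-8.75×10⁻⁶ C)(4.29×10⁻⁶ C)(1/0.417 − 1/0.159) = 1.31 J.
v = √(2·1.31/0.0193) = 11.7 m/s.

11.7 m/s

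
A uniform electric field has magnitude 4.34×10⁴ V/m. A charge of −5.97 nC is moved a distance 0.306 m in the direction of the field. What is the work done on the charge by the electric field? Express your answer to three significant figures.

The potential change for a displacement 0.306 m in the direction of the field is ΔV = −Ed = -1.33×10⁴ V.
W_field = −qΔV = -7.93×10⁻⁵ J.

-7.93×10⁻⁵ J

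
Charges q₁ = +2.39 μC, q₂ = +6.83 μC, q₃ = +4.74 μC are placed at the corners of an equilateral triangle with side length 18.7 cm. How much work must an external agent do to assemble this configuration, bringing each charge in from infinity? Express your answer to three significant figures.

The assembly work is the sum of pairwise potential energies, U = Σ_{i<j} kqᵢqⱼ/rᵢⱼ.
All three pair separations equal the side length, 0.187 m.
U = (0.785) + (0.545) + (1.56) = 2.89 J.

2.89 J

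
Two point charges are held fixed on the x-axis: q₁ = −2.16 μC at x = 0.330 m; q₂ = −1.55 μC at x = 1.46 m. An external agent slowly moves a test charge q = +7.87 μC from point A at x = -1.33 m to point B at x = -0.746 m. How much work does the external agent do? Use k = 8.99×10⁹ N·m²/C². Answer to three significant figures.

-0.0604 J

For quasistatic motion the external work equals the change in potential energy: W_ext = qΔV = q(V_B − V_A).
At A: distances to the source charges are 1.66 m, 2.79 m; V_A = Σ kqᵢ/rᵢ = -1.67×10⁴ V.
At B: distances to the source charges are 1.08 m, 2.21 m; V_B = Σ kqᵢ/rᵢ = -2.44×10⁴ V.
ΔV = V_B − V_A = -7670 V.
W_ext = qΔV = (7.87×10⁻⁶ C)(-7670 V) = -0.0604 J.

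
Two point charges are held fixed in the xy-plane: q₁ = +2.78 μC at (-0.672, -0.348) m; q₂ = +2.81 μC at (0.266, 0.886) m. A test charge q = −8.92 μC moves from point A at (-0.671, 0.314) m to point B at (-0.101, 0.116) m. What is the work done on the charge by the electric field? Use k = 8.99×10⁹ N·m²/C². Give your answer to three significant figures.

The work done by the electric force is W_field = −ΔU = −q(V_B − V_A) = q(V_A − V_B).
At A: distances to the source charges are 0.662 m, 1.10 m; V_A = Σ kqᵢ/rᵢ = 6.08×10⁴ V.
At B: distances to the source charges are 0.736 m, 0.853 m; V_B = Σ kqᵢ/rᵢ = 6.36×10⁴ V.
ΔV = V_B − V_A = 2820 V.
W_field = −qΔV = −(-8.92×10⁻⁶ C)(2820 V) = 0.0252 J.

0.0252 J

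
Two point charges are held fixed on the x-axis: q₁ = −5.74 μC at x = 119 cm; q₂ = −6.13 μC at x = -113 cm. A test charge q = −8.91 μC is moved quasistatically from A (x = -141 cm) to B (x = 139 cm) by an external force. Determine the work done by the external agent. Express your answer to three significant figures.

0.563 J

For quasistatic motion the external work equals the change in potential energy: W_ext = qΔV = q(V_B − V_A).
At A: distances to the source charges are 2.60 m, 0.280 m; V_A = Σ kqᵢ/rᵢ = -2.17×10⁵ V.
At B: distances to the source charges are 0.200 m, 2.52 m; V_B = Σ kqᵢ/rᵢ = -2.80×10⁵ V.
ΔV = V_B − V_A = -6.32×10⁴ V.
W_ext = qΔV = (-8.91×10⁻⁶ C)(-6.32×10⁴ V) = 0.563 J.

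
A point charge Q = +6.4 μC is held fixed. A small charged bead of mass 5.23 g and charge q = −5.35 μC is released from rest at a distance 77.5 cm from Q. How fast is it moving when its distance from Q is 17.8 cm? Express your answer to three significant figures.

Only the electrostatic force acts, so mechanical energy is conserved: ½mv² = U₁ − U₂ = kQq(1/r₁ − 1/r₂).
U₁ − U₂ = (8.99×10⁹ N·m²/C²)(6.40×10⁻⁶ C)(-5.35×10⁻⁶ C)(1/0.775 − 1/0.178) = 1.33 J.
v = √(2·1.33/5.23×10⁻³) = 22.6 m/s.

22.6 m/s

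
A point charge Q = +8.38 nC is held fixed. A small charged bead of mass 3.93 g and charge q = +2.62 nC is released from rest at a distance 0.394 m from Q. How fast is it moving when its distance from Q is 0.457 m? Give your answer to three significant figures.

5.93×10⁻³ m/s

Only the electrostatic force acts, so mechanical energy is conserved: ½mv² = U₁ − U₂ = kQq(1/r₁ − 1/r₂).
U₁ − U₂ = (8.99×10⁹ N·m²/C²)(8.38×10⁻⁹ C)(2.62×10⁻⁹ C)(1/0.394 − 1/0.457) = 6.91×10⁻⁸ J.
v = √(2·6.91×10⁻⁸/3.93×10⁻³) = 5.93×10⁻³ m/s.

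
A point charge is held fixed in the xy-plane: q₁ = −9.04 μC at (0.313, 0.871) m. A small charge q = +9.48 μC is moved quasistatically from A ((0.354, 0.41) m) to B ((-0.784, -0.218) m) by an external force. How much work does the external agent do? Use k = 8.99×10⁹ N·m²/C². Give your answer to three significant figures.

For quasistatic motion the external work equals the change in potential energy: W_ext = qΔV = q(V_B − V_A).
At A: distance to the source charge is 0.463 m; V_A = kq₁/r = -1.76×10⁵ V.
At B: distance to the source charge is 1.55 m; V_B = kq₁/r = -5.26×10⁴ V.
ΔV = V_B − V_A = 1.23×10⁵ V.
W_ext = qΔV = (9.48×10⁻⁶ C)(1.23×10⁵ V) = 1.17 J.

1.17 J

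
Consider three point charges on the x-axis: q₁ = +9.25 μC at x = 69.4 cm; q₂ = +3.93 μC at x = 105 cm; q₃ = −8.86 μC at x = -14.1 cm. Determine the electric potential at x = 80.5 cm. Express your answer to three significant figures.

The total potential is the scalar sum of each charge's contribution, V = Σ kqᵢ/rᵢ.
Distances from the field point to each charge: r₁ = 0.111 m, r₂ = 0.245 m, r₃ = 0.946 m.
V = k[(9.25×10⁻⁶)/(0.111) + (3.93×10⁻⁶)/(0.245) + (-8.86×10⁻⁶)/(0.946)] = 8.09×10⁵ V.

8.09×10⁵ V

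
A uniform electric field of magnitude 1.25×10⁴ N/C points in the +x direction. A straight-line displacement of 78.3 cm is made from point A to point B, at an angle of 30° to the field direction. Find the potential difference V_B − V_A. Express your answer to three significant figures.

Only the component of displacement along E changes the potential: ΔV = −E·d·cosθ.
ΔV = −(1.25×10⁴ V/m)(0.783 m)cos30° = -8480 V.

-8480 V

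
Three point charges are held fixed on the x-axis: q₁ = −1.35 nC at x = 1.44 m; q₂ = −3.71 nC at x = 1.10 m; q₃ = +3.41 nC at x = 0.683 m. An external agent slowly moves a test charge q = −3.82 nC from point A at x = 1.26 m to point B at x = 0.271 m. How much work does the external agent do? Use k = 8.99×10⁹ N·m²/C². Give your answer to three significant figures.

For quasistatic motion the external work equals the change in potential energy: W_ext = qΔV = q(V_B − V_A).
At A: distances to the source charges are 0.180 m, 0.160 m, 0.577 m; V_A = Σ kqᵢ/rᵢ = -223 V.
At B: distances to the source charges are 1.17 m, 0.829 m, 0.412 m; V_B = Σ kqᵢ/rᵢ = 23.8 V.
ΔV = V_B − V_A = 247 V.
W_ext = qΔV = (-3.82×10⁻⁹ C)(247 V) = -9.42×10⁻⁷ J.

-9.42×10⁻⁷ J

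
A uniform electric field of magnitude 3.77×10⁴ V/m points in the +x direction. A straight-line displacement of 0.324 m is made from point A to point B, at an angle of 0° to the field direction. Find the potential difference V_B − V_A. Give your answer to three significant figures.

Only the component of displacement along E changes the potential: ΔV = −E·d·cosθ.
ΔV = −(3.77×10⁴ V/m)(0.324 m)cos0° = -1.22×10⁴ V.

-1.22×10⁴ V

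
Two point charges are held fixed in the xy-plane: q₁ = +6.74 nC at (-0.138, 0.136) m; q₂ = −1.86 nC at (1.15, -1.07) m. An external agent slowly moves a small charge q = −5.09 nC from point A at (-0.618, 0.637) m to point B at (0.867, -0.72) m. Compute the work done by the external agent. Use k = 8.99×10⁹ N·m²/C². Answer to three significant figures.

3.65×10⁻⁷ J

For quasistatic motion the external work equals the change in potential energy: W_ext = qΔV = q(V_B − V_A).
At A: distances to the source charges are 0.694 m, 2.46 m; V_A = Σ kqᵢ/rᵢ = 80.5 V.
At B: distances to the source charges are 1.32 m, 0.450 m; V_B = Σ kqᵢ/rᵢ = 8.75 V.
ΔV = V_B − V_A = -71.8 V.
W_ext = qΔV = (-5.09×10⁻⁹ C)(-71.8 V) = 3.65×10⁻⁷ J.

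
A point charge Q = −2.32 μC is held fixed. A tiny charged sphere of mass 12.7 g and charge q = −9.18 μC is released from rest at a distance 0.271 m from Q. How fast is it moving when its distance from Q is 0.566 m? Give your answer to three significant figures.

Only the electrostatic force acts, so mechanical energy is conserved: ½mv² = U₁ − U₂ = kQq(1/r₁ − 1/r₂).
U₁ − U₂ = (8.99×10⁹ N·m²/C²)(-2.32×10⁻⁶ C)(-9.18×10⁻⁶ C)(1/0.271 − 1/0.566) = 0.368 J.
v = √(2·0.368/0.0127) = 7.62 m/s.

7.62 m/s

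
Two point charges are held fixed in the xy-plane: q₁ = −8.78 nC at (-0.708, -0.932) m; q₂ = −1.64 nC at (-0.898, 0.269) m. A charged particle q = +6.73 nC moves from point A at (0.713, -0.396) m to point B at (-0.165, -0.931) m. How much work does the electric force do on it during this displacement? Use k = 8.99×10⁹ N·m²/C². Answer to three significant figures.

The work done by the electric force is W_field = −ΔU = −q(V_B − V_A) = q(V_A − V_B).
At A: distances to the source charges are 1.52 m, 1.74 m; V_A = Σ kqᵢ/rᵢ = -60.4 V.
At B: distances to the source charges are 0.543 m, 1.41 m; V_B = Σ kqᵢ/rᵢ = -156 V.
ΔV = V_B − V_A = -95.4 V.
W_field = −qΔV = −(6.73×10⁻⁹ C)(-95.4 V) = 6.42×10⁻⁷ J.

6.42×10⁻⁷ J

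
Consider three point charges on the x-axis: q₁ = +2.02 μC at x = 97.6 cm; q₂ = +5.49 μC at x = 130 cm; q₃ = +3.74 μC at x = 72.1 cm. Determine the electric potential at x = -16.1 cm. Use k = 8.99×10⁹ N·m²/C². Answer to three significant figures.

8.79×10⁴ V

The total potential is the scalar sum of each charge's contribution, V = Σ kqᵢ/rᵢ.
Distances from the field point to each charge: r₁ = 1.14 m, r₂ = 1.46 m, r₃ = 0.882 m.
V = k[(2.02×10⁻⁶)/(1.14) + (5.49×10⁻⁶)/(1.46) + (3.74×10⁻⁶)/(0.882)] = 8.79×10⁴ V.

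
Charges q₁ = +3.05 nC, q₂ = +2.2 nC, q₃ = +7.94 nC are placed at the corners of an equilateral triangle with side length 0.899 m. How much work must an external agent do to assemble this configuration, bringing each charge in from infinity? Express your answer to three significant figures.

4.84×10⁻⁷ J

The work to assemble the configuration equals its total potential energy, U = Σ kqᵢqⱼ/rᵢⱼ over all pairs.
All three pair separations equal the side length, 0.899 m.
U = (6.71×10⁻⁸) + (2.42×10⁻⁷) + (1.75×10⁻⁷) = 4.84×10⁻⁷ J.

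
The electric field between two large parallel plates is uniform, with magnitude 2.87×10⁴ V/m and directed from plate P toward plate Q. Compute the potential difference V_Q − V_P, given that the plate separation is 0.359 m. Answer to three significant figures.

-1.03×10⁴ V

In a uniform field, potential decreases in the direction of E: ΔV = −E·d for a displacement d parallel to E.
Going from P to Q is a displacement of 0.359 m along the field, so V_Q − V_P = −Ed = -1.03×10⁴ V.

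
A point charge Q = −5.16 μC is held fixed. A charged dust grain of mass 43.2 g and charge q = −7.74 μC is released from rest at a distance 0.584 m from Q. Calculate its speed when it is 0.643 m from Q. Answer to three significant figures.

1.62 m/s

Only the electrostatic force acts, so mechanical energy is conserved: ½mv² = U₁ − U₂ = kQq(1/r₁ − 1/r₂).
U₁ − U₂ = (8.99×10⁹ N·m²/C²)(-5.16×10⁻⁶ C)(-7.74×10⁻⁶ C)(1/0.584 − 1/0.643) = 0.0564 J.
v = √(2·0.0564/0.0432) = 1.62 m/s.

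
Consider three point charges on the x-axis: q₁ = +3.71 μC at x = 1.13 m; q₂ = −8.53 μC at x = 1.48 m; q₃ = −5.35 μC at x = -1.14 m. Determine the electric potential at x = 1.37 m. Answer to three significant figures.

Electric potential is a scalar, so the contributions from each charge add algebraically: V = Σ kqᵢ/rᵢ.
Distances from the field point to each charge: r₁ = 0.240 m, r₂ = 0.110 m, r₃ = 2.51 m.
V = k[(3.71×10⁻⁶)/(0.240) + (-8.53×10⁻⁶)/(0.110) + (-5.35×10⁻⁶)/(2.51)] = -5.77×10⁵ V.

-5.77×10⁵ V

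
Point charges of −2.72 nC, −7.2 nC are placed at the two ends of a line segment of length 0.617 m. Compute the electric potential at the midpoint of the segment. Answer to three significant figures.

The total potential is the scalar sum of each charge's contribution, V = Σ kqᵢ/rᵢ.
Each charge is 0.308 m from the midpoint.
V = k[(-2.72×10⁻⁹)/(0.308) + (-7.20×10⁻⁹)/(0.308)] = -289 V.

-289 V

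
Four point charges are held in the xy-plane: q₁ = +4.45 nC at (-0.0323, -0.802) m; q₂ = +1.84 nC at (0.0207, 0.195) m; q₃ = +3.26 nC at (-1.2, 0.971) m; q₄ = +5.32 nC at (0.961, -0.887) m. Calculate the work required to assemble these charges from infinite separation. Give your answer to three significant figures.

5.02×10⁻⁷ J

The work to assemble the configuration equals its total potential energy, U = Σ kqᵢqⱼ/rᵢⱼ over all pairs.
Pair separations: r₁₂ = 0.998 m, r₁₃ = 2.12 m, r₁₄ = 0.997 m, r₂₃ = 1.45 m, r₂₄ = 1.43 m, r₃₄ = 2.85 m.
Summing all 6 pair terms gives U = 5.02×10⁻⁷ J.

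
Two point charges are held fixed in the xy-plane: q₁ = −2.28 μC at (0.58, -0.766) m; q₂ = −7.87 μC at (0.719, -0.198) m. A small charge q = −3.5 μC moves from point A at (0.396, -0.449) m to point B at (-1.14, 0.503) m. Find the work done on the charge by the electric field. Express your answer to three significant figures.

0.643 J

The work done by the electric force is W_field = −ΔU = −q(V_B − V_A) = q(V_A − V_B).
At A: distances to the source charges are 0.367 m, 0.409 m; V_A = Σ kqᵢ/rᵢ = -2.29×10⁵ V.
At B: distances to the source charges are 2.14 m, 1.99 m; V_B = Σ kqᵢ/rᵢ = -4.52×10⁴ V.
ΔV = V_B − V_A = 1.84×10⁵ V.
W_field = −qΔV = −(-3.50×10⁻⁶ C)(1.84×10⁵ V) = 0.643 J.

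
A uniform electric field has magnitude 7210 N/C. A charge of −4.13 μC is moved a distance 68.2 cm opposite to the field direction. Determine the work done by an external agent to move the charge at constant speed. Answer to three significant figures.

The potential change for a displacement 68.2 cm opposite to the field direction is ΔV = +Ed = 4920 V.
W_ext = qΔV = -0.0203 J.

-0.0203 J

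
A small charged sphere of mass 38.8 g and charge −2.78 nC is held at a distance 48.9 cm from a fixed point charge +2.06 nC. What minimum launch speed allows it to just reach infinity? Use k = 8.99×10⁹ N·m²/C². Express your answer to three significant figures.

To just escape, total mechanical energy must reach zero at infinity: ½mv²_min + U = 0, so ½mv²_min = −U = |kQq|/r.
|U| = |kQq|/r = (8.99×10⁹ N·m²/C²)(2.06×10⁻⁹)(2.78×10⁻⁹)/(0.489) = 1.05×10⁻⁷ J.
v_min = √(2|U|/m) = √(2·1.05×10⁻⁷/0.0388) = 2.33×10⁻³ m/s.

2.33×10⁻³ m/s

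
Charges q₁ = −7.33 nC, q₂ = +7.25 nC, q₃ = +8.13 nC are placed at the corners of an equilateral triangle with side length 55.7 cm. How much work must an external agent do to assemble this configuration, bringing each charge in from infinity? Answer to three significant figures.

The work to assemble the configuration equals its total potential energy, U = Σ kqᵢqⱼ/rᵢⱼ over all pairs.
All three pair separations equal the side length, 0.557 m.
U = (-8.58×10⁻⁷) + (-9.62×10⁻⁷) + (9.51×10⁻⁷) = -8.68×10⁻⁷ J.

-8.68×10⁻⁷ J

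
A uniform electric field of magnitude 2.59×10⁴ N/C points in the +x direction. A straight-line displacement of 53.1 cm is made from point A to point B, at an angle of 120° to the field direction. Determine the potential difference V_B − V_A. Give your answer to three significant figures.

6880 V

Only the component of displacement along E changes the potential: ΔV = −E·d·cosθ.
ΔV = −(2.59×10⁴ V/m)(0.531 m)cos120° = 6880 V.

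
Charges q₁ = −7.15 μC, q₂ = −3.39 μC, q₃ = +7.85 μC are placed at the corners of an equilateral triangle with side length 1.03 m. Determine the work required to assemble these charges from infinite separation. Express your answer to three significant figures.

The work to assemble the configuration equals its total potential energy, U = Σ kqᵢqⱼ/rᵢⱼ over all pairs.
All three pair separations equal the side length, 1.03 m.
U = (0.212) + (-0.490) + (-0.232) = -0.511 J.

-0.511 J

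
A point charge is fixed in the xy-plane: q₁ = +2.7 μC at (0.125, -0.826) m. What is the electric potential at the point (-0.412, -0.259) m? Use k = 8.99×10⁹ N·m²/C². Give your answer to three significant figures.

Electric potential is a scalar, so the contributions from each charge add algebraically: V = Σ kqᵢ/rᵢ.
Distances from the field point to each charge: r₁ = 0.781 m.
V = k[(2.70×10⁻⁶)/(0.781)] = 3.11×10⁴ V.

3.11×10⁴ V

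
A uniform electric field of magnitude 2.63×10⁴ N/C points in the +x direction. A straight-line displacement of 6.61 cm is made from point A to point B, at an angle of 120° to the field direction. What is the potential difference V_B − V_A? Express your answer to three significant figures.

869 V

Only the component of displacement along E changes the potential: ΔV = −E·d·cosθ.
ΔV = −(2.63×10⁴ V/m)(0.0661 m)cos120° = 869 V.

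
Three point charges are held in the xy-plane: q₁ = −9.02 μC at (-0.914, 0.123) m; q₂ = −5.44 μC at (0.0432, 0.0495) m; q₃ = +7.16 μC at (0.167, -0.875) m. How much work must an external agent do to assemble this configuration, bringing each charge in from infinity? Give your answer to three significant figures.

-0.311 J

The assembly work is the sum of pairwise potential energies, U = Σ_{i<j} kqᵢqⱼ/rᵢⱼ.
Pair separations: r₁₂ = 0.960 m, r₁₃ = 1.47 m, r₂₃ = 0.933 m.
U = (0.460) + (-0.395) + (-0.375) = -0.311 J.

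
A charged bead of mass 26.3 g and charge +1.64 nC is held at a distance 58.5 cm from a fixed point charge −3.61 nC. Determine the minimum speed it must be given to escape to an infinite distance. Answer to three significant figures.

To just escape, total mechanical energy must reach zero at infinity: ½mv²_min + U = 0, so ½mv²_min = −U = |kQq|/r.
|U| = |kQq|/r = (8.99×10⁹ N·m²/C²)(3.61×10⁻⁹)(1.64×10⁻⁹)/(0.585) = 9.10×10⁻⁸ J.
v_min = √(2|U|/m) = √(2·9.10×10⁻⁸/0.0263) = 2.63×10⁻³ m/s.

2.63×10⁻³ m/s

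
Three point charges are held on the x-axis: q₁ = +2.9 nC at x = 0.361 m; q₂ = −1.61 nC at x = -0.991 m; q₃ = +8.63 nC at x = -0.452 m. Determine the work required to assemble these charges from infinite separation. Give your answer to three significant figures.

1.40×10⁻⁸ J

The work to assemble the configuration equals its total potential energy, U = Σ kqᵢqⱼ/rᵢⱼ over all pairs.
Pair separations: r₁₂ = 1.35 m, r₁₃ = 0.813 m, r₂₃ = 0.539 m.
U = (-3.10×10⁻⁸) + (2.77×10⁻⁷) + (-2.32×10⁻⁷) = 1.40×10⁻⁸ J.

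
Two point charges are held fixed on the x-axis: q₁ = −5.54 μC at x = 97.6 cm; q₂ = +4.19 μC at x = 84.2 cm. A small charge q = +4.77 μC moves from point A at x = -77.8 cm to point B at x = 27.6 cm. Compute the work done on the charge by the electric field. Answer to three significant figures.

The work done by the electric force is W_field = −ΔU = −q(V_B − V_A) = q(V_A − V_B).
At A: distances to the source charges are 1.75 m, 1.62 m; V_A = Σ kqᵢ/rᵢ = -5140 V.
At B: distances to the source charges are 0.700 m, 0.566 m; V_B = Σ kqᵢ/rᵢ = -4600 V.
ΔV = V_B − V_A = 545 V.
W_field = −qΔV = −(4.77×10⁻⁶ C)(545 V) = -2.60×10⁻³ J.

-2.60×10⁻³ J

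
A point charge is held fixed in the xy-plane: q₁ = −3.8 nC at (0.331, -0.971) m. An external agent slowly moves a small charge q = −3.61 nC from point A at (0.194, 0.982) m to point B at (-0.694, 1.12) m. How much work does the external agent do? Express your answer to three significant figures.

-1.00×10⁻⁸ J

For quasistatic motion the external work equals the change in potential energy: W_ext = qΔV = q(V_B − V_A).
At A: distance to the source charge is 1.96 m; V_A = kq₁/r = -17.4 V.
At B: distance to the source charge is 2.33 m; V_B = kq₁/r = -14.7 V.
ΔV = V_B − V_A = 2.78 V.
W_ext = qΔV = (-3.61×10⁻⁹ C)(2.78 V) = -1.00×10⁻⁸ J.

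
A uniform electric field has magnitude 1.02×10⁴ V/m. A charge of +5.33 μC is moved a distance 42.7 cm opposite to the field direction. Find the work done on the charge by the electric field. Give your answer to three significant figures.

The potential change for a displacement 42.7 cm opposite to the field direction is ΔV = +Ed = 4360 V.
W_field = −qΔV = -0.0232 J.

-0.0232 J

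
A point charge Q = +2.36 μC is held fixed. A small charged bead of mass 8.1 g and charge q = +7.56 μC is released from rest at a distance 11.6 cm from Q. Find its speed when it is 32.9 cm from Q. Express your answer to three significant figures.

14.9 m/s

Only the electrostatic force acts, so mechanical energy is conserved: ½mv² = U₁ − U₂ = kQq(1/r₁ − 1/r₂).
U₁ − U₂ = (8.99×10⁹ N·m²/C²)(2.36×10⁻⁶ C)(7.56×10⁻⁶ C)(1/0.116 − 1/0.329) = 0.895 J.
v = √(2·0.895/8.10×10⁻³) = 14.9 m/s.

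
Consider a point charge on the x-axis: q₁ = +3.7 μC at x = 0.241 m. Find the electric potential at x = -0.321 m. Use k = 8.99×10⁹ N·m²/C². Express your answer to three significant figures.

The total potential is the scalar sum of each charge's contribution, V = Σ kqᵢ/rᵢ.
V = k[(3.70×10⁻⁶)/(0.562)] = 5.92×10⁴ V.

5.92×10⁴ V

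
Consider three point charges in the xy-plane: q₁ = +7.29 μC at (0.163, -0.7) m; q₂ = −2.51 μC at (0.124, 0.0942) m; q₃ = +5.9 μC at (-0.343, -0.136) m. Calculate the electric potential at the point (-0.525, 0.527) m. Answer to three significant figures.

9.48×10⁴ V

Electric potential is a scalar, so the contributions from each charge add algebraically: V = Σ kqᵢ/rᵢ.
Distances from the field point to each charge: r₁ = 1.41 m, r₂ = 0.780 m, r₃ = 0.688 m.
V = k[(7.29×10⁻⁶)/(1.41) + (-2.51×10⁻⁶)/(0.780) + (5.90×10⁻⁶)/(0.688)] = 9.48×10⁴ V.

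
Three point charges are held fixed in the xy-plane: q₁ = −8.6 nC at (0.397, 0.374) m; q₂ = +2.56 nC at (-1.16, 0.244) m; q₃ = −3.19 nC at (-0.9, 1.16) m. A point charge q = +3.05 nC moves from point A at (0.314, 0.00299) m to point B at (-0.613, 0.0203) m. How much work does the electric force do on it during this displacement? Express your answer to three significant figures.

-4.49×10⁻⁷ J

The work done by the electric force is W_field = −ΔU = −q(V_B − V_A) = q(V_A − V_B).
At A: distances to the source charges are 0.380 m, 1.49 m, 1.68 m; V_A = Σ kqᵢ/rᵢ = -205 V.
At B: distances to the source charges are 1.07 m, 0.591 m, 1.18 m; V_B = Σ kqᵢ/rᵢ = -57.7 V.
ΔV = V_B − V_A = 147 V.
W_field = −qΔV = −(3.05×10⁻⁹ C)(147 V) = -4.49×10⁻⁷ J.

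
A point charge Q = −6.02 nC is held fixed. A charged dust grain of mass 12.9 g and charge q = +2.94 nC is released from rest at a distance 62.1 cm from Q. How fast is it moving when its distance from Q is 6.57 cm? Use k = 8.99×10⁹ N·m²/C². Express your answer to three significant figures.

Only the electrostatic force acts, so mechanical energy is conserved: ½mv² = U₁ − U₂ = kQq(1/r₁ − 1/r₂).
U₁ − U₂ = (8.99×10⁹ N·m²/C²)(-6.02×10⁻⁹ C)(2.94×10⁻⁹ C)(1/0.621 − 1/0.0657) = 2.17×10⁻⁶ J.
v = √(2·2.17×10⁻⁶/0.0129) = 0.0183 m/s.

0.0183 m/s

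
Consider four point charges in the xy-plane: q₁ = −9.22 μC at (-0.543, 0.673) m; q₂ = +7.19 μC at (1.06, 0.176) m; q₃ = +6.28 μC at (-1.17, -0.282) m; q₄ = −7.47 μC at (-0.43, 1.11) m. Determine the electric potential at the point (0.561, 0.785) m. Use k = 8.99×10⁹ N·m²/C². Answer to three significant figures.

Electric potential is a scalar, so the contributions from each charge add algebraically: V = Σ kqᵢ/rᵢ.
Distances from the field point to each charge: r₁ = 1.11 m, r₂ = 0.787 m, r₃ = 2.03 m, r₄ = 1.04 m.
V = k[(-9.22×10⁻⁶)/(1.11) + (7.19×10⁻⁶)/(0.787) + (6.28×10⁻⁶)/(2.03) + (-7.47×10⁻⁶)/(1.04)] = -2.92×10⁴ V.

-2.92×10⁴ V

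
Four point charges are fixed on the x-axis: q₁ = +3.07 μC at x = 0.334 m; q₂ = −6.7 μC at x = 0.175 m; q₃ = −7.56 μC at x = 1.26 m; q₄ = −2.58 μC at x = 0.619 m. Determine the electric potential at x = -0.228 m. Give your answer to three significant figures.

Electric potential is a scalar, so the contributions from each charge add algebraically: V = Σ kqᵢ/rᵢ.
Distances from the field point to each charge: r₁ = 0.562 m, r₂ = 0.403 m, r₃ = 1.49 m, r₄ = 0.847 m.
V = k[(3.07×10⁻⁶)/(0.562) + (-6.70×10⁻⁶)/(0.403) + (-7.56×10⁻⁶)/(1.49) + (-2.58×10⁻⁶)/(0.847)] = -1.73×10⁵ V.

-1.73×10⁵ V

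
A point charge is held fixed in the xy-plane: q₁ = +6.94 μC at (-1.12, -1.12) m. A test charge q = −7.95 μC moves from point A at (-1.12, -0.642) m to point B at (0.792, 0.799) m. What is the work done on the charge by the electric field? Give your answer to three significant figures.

-0.855 J

The work done by the electric force is W_field = −ΔU = −q(V_B − V_A) = q(V_A − V_B).
At A: distance to the source charge is 0.478 m; V_A = kq₁/r = 1.31×10⁵ V.
At B: distance to the source charge is 2.71 m; V_B = kq₁/r = 2.30×10⁴ V.
ΔV = V_B − V_A = -1.07×10⁵ V.
W_field = −qΔV = −(-7.95×10⁻⁶ C)(-1.07×10⁵ V) = -0.855 J.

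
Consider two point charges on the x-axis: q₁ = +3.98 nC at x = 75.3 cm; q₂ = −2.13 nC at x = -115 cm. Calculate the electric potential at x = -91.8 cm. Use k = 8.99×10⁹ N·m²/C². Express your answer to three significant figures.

The total potential is the scalar sum of each charge's contribution, V = Σ kqᵢ/rᵢ.
Distances from the field point to each charge: r₁ = 1.67 m, r₂ = 0.232 m.
V = k[(3.98×10⁻⁹)/(1.67) + (-2.13×10⁻⁹)/(0.232)] = -61.1 V.

-61.1 V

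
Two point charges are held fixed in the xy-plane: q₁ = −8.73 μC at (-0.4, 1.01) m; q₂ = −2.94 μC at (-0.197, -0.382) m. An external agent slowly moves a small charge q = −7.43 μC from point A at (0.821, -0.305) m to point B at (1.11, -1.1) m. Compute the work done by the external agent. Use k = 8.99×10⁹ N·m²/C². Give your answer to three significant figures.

-0.161 J

For quasistatic motion the external work equals the change in potential energy: W_ext = qΔV = q(V_B − V_A).
At A: distances to the source charges are 1.79 m, 1.02 m; V_A = Σ kqᵢ/rᵢ = -6.96×10⁴ V.
At B: distances to the source charges are 2.59 m, 1.49 m; V_B = Σ kqᵢ/rᵢ = -4.80×10⁴ V.
ΔV = V_B − V_A = 2.17×10⁴ V.
W_ext = qΔV = (-7.43×10⁻⁶ C)(2.17×10⁴ V) = -0.161 J.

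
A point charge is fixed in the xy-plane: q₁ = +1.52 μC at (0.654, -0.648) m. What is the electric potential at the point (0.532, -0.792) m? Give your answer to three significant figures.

The total potential is the scalar sum of each charge's contribution, V = Σ kqᵢ/rᵢ.
Distances from the field point to each charge: r₁ = 0.189 m.
V = k[(1.52×10⁻⁶)/(0.189)] = 7.24×10⁴ V.

7.24×10⁴ V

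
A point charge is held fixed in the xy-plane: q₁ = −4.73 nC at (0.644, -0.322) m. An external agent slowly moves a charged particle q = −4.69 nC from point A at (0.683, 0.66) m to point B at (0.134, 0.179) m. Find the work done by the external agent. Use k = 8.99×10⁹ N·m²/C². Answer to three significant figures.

7.60×10⁻⁸ J

For quasistatic motion the external work equals the change in potential energy: W_ext = qΔV = q(V_B − V_A).
At A: distance to the source charge is 0.983 m; V_A = kq₁/r = -43.3 V.
At B: distance to the source charge is 0.715 m; V_B = kq₁/r = -59.5 V.
ΔV = V_B − V_A = -16.2 V.
W_ext = qΔV = (-4.69×10⁻⁹ C)(-16.2 V) = 7.60×10⁻⁸ J.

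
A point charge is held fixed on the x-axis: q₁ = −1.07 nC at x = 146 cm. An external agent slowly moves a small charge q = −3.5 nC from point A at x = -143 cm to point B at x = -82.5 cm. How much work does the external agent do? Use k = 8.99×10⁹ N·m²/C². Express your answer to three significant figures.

For quasistatic motion the external work equals the change in potential energy: W_ext = qΔV = q(V_B − V_A).
At A: distance to the source charge is 2.89 m; V_A = kq₁/r = -3.33 V.
At B: distance to the source charge is 2.29 m; V_B = kq₁/r = -4.21 V.
ΔV = V_B − V_A = -0.881 V.
W_ext = qΔV = (-3.50×10⁻⁹ C)(-0.881 V) = 3.08×10⁻⁹ J.

3.08×10⁻⁹ J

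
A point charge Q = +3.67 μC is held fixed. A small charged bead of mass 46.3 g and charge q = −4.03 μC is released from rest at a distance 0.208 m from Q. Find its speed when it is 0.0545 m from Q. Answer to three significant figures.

8.82 m/s

Only the electrostatic force acts, so mechanical energy is conserved: ½mv² = U₁ − U₂ = kQq(1/r₁ − 1/r₂).
U₁ − U₂ = (8.99×10⁹ N·m²/C²)(3.67×10⁻⁶ C)(-4.03×10⁻⁶ C)(1/0.208 − 1/0.0545) = 1.80 J.
v = √(2·1.80/0.0463) = 8.82 m/s.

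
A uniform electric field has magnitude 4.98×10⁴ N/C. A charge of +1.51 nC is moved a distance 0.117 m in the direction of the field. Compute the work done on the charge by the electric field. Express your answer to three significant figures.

8.80×10⁻⁶ J

The potential change for a displacement 0.117 m in the direction of the field is ΔV = −Ed = -5830 V.
W_field = −qΔV = 8.80×10⁻⁶ J.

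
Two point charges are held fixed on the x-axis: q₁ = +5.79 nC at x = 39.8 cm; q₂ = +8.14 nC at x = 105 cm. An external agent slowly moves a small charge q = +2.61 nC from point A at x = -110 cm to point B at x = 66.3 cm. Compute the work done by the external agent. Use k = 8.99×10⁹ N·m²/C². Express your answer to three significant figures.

8.27×10⁻⁷ J

For quasistatic motion the external work equals the change in potential energy: W_ext = qΔV = q(V_B − V_A).
At A: distances to the source charges are 1.50 m, 2.15 m; V_A = Σ kqᵢ/rᵢ = 68.8 V.
At B: distances to the source charges are 0.265 m, 0.387 m; V_B = Σ kqᵢ/rᵢ = 386 V.
ΔV = V_B − V_A = 317 V.
W_ext = qΔV = (2.61×10⁻⁹ C)(317 V) = 8.27×10⁻⁷ J.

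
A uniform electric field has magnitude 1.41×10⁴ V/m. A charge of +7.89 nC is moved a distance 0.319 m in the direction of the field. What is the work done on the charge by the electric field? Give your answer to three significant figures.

3.55×10⁻⁵ J

The potential change for a displacement 0.319 m in the direction of the field is ΔV = −Ed = -4500 V.
W_field = −qΔV = 3.55×10⁻⁵ J.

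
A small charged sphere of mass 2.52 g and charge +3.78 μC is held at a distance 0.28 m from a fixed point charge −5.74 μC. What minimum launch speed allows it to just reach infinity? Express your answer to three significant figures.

To just escape, total mechanical energy must reach zero at infinity: ½mv²_min + U = 0, so ½mv²_min = −U = |kQq|/r.
|U| = |kQq|/r = (8.99×10⁹ N·m²/C²)(5.74×10⁻⁶)(3.78×10⁻⁶)/(0.280) = 0.697 J.
v_min = √(2|U|/m) = √(2·0.697/2.52×10⁻³) = 23.5 m/s.

23.5 m/s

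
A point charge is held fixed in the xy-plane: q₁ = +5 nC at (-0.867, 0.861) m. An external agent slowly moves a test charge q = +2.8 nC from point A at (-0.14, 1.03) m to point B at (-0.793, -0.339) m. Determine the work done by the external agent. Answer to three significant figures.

For quasistatic motion the external work equals the change in potential energy: W_ext = qΔV = q(V_B − V_A).
At A: distance to the source charge is 0.746 m; V_A = kq₁/r = 60.2 V.
At B: distance to the source charge is 1.20 m; V_B = kq₁/r = 37.4 V.
ΔV = V_B − V_A = -22.8 V.
W_ext = qΔV = (2.80×10⁻⁹ C)(-22.8 V) = -6.39×10⁻⁸ J.

-6.39×10⁻⁸ J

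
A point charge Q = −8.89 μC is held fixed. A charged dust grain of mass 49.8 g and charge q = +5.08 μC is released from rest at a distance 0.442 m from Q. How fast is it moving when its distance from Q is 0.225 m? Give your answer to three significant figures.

Only the electrostatic force acts, so mechanical energy is conserved: ½mv² = U₁ − U₂ = kQq(1/r₁ − 1/r₂).
U₁ − U₂ = (8.99×10⁹ N·m²/C²)(-8.89×10⁻⁶ C)(5.08×10⁻⁶ C)(1/0.442 − 1/0.225) = 0.886 J.
v = √(2·0.886/0.0498) = 5.96 m/s.

5.96 m/s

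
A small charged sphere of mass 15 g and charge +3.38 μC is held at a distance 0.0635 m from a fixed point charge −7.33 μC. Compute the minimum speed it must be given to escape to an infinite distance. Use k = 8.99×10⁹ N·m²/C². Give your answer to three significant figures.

21.6 m/s

To just escape, total mechanical energy must reach zero at infinity: ½mv²_min + U = 0, so ½mv²_min = −U = |kQq|/r.
|U| = |kQq|/r = (8.99×10⁹ N·m²/C²)(7.33×10⁻⁶)(3.38×10⁻⁶)/(0.0635) = 3.51 J.
v_min = √(2|U|/m) = √(2·3.51/0.0150) = 21.6 m/s.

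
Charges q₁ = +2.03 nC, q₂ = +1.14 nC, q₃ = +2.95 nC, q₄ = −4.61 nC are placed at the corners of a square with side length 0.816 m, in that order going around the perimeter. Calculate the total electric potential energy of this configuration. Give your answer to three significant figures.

The work to assemble the configuration equals its total potential energy, U = Σ kqᵢqⱼ/rᵢⱼ over all pairs.
The four side pairs have separation 0.816 m and the two diagonal pairs 1.15 m.
Summing all 6 pair terms gives U = -1.85×10⁻⁷ J.

-1.85×10⁻⁷ J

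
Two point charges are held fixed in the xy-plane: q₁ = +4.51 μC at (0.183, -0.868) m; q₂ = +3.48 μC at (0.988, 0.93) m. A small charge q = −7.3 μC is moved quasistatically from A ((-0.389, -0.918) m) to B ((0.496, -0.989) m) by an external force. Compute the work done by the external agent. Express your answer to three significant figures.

For quasistatic motion the external work equals the change in potential energy: W_ext = qΔV = q(V_B − V_A).
At A: distances to the source charges are 0.574 m, 2.30 m; V_A = Σ kqᵢ/rᵢ = 8.42×10⁴ V.
At B: distances to the source charges are 0.336 m, 1.98 m; V_B = Σ kqᵢ/rᵢ = 1.37×10⁵ V.
ΔV = V_B − V_A = 5.24×10⁴ V.
W_ext = qΔV = (-7.30×10⁻⁶ C)(5.24×10⁴ V) = -0.383 J.

-0.383 J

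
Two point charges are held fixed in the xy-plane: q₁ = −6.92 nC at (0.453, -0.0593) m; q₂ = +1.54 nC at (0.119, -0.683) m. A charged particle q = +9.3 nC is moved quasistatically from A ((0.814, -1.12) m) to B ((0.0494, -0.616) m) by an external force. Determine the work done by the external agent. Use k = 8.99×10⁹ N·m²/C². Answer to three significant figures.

8.51×10⁻⁷ J

For quasistatic motion the external work equals the change in potential energy: W_ext = qΔV = q(V_B − V_A).
At A: distances to the source charges are 1.12 m, 0.821 m; V_A = Σ kqᵢ/rᵢ = -38.7 V.
At B: distances to the source charges are 0.688 m, 0.0966 m; V_B = Σ kqᵢ/rᵢ = 52.8 V.
ΔV = V_B − V_A = 91.5 V.
W_ext = qΔV = (9.30×10⁻⁹ C)(91.5 V) = 8.51×10⁻⁷ J.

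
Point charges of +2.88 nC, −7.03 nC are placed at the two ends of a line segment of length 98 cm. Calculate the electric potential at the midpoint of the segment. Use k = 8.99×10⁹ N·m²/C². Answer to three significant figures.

The total potential is the scalar sum of each charge's contribution, V = Σ kqᵢ/rᵢ.
Each charge is 0.490 m from the midpoint.
V = k[(2.88×10⁻⁹)/(0.490) + (-7.03×10⁻⁹)/(0.490)] = -76.1 V.

-76.1 V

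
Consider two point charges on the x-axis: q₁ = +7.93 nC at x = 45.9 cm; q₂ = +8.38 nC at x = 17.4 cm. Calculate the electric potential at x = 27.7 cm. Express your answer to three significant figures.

1120 V

The total potential is the scalar sum of each charge's contribution, V = Σ kqᵢ/rᵢ.
Distances from the field point to each charge: r₁ = 0.182 m, r₂ = 0.103 m.
V = k[(7.93×10⁻⁹)/(0.182) + (8.38×10⁻⁹)/(0.103)] = 1120 V.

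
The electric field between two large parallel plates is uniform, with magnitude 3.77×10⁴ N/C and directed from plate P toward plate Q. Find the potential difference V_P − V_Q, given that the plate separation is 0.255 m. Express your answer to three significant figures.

In a uniform field, potential decreases in the direction of E: ΔV = −E·d for a displacement d parallel to E.
Going from Q to P is a displacement of 0.255 m opposite to the field, so V_P − V_Q = +Ed = 9610 V.

9610 V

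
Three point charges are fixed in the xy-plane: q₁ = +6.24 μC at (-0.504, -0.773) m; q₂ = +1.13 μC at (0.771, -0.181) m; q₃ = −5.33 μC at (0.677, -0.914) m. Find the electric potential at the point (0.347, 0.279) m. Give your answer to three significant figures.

1.90×10⁴ V

Electric potential is a scalar, so the contributions from each charge add algebraically: V = Σ kqᵢ/rᵢ.
Distances from the field point to each charge: r₁ = 1.35 m, r₂ = 0.626 m, r₃ = 1.24 m.
V = k[(6.24×10⁻⁶)/(1.35) + (1.13×10⁻⁶)/(0.626) + (-5.33×10⁻⁶)/(1.24)] = 1.90×10⁴ V.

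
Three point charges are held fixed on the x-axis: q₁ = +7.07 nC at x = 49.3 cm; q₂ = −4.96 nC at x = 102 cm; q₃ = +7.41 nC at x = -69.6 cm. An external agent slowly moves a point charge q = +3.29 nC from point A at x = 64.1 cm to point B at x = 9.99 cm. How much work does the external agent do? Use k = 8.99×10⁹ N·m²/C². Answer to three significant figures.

For quasistatic motion the external work equals the change in potential energy: W_ext = qΔV = q(V_B − V_A).
At A: distances to the source charges are 0.148 m, 0.379 m, 1.34 m; V_A = Σ kqᵢ/rᵢ = 362 V.
At B: distances to the source charges are 0.393 m, 0.920 m, 0.796 m; V_B = Σ kqᵢ/rᵢ = 197 V.
ΔV = V_B − V_A = -165 V.
W_ext = qΔV = (3.29×10⁻⁹ C)(-165 V) = -5.42×10⁻⁷ J.

-5.42×10⁻⁷ J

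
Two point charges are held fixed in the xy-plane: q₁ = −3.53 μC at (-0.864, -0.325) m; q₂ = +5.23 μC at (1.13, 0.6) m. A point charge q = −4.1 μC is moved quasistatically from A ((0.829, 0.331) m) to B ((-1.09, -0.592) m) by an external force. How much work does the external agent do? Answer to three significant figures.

0.701 J

For quasistatic motion the external work equals the change in potential energy: W_ext = qΔV = q(V_B − V_A).
At A: distances to the source charges are 1.82 m, 0.404 m; V_A = Σ kqᵢ/rᵢ = 9.90×10⁴ V.
At B: distances to the source charges are 0.350 m, 2.52 m; V_B = Σ kqᵢ/rᵢ = -7.21×10⁴ V.
ΔV = V_B − V_A = -1.71×10⁵ V.
W_ext = qΔV = (-4.10×10⁻⁶ C)(-1.71×10⁵ V) = 0.701 J.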